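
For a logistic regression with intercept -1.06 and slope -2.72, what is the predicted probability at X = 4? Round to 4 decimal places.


Linear predictor: z = -1.06 + -2.72 * 4 = -11.9400.
P = 1/(1 + exp(11.9400)) = 1/(1 + 153276.6902) = 0.0000.

0.0000


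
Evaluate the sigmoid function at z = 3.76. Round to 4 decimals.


Compute exp(-3.7600) = 0.0233.
Sigmoid = 1 / (1 + 0.0233) = 1 / 1.0233 = 0.9772.

0.9772


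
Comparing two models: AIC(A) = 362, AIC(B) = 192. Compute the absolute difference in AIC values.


Compute |362 - 192| = 170.
Model B has the smaller AIC.

170


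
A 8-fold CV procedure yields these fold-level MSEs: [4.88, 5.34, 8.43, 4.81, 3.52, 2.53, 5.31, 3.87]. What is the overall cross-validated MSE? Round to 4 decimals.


Sum of fold MSEs = 38.6900.
Average = 38.6900 / 8 = 4.8363.

4.8363


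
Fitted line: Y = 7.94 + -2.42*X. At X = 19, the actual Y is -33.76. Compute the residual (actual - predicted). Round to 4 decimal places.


Fitted value at X = 19 is yhat = 7.94 + -2.42*19 = -38.0400.
Residual = -33.76 - -38.0400 = 4.2800.

4.2800


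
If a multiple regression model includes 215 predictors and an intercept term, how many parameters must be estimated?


Including the intercept, the model has 215 predictor coefficients + 1 intercept.
Total = 216.

216


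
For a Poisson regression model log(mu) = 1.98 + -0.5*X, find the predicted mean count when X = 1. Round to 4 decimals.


Compute eta = 1.98 + -0.5 * 1 = 1.4800.
Apply inverse link: mu = e^1.4800 = 4.3929.

4.3929


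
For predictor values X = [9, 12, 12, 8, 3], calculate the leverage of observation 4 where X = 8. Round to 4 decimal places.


n = 5, xbar = 8.8000.
SXX = sum((xi - xbar)^2) = 54.8000.
h = 1/5 + (8 - 8.8000)^2 / 54.8000 = 0.2117.

0.2117


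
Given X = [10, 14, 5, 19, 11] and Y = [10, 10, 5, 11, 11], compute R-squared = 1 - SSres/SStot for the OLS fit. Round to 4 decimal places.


The fitted line is Y = 4.9363 + 0.3783*X.
SSres = 9.9176, SStot = 25.2000.
R^2 = 1 - SSres/SStot = 0.6064.

0.6064


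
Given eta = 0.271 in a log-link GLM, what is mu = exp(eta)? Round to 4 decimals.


The inverse log link gives:
mu = exp(0.271) = 1.3113.

1.3113


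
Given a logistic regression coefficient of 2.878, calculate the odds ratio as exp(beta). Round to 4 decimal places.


Odds ratio = exp(beta) = exp(2.878).
= 17.7787.

17.7787


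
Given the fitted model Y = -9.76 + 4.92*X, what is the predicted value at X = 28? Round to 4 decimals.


Plug X = 28 into Y = -9.76 + 4.92*X:
Y = -9.76 + 137.7600 = 128.0000.

128.0000


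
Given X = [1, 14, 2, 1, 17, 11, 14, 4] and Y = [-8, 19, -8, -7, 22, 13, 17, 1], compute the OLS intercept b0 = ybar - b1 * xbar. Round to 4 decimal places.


Compute b1 = 1.9295 from the OLS formula.
With xbar = 8.0000 and ybar = 6.1250, the intercept is:
b0 = 6.1250 - 1.9295 * 8.0000 = -9.3109.

-9.3109


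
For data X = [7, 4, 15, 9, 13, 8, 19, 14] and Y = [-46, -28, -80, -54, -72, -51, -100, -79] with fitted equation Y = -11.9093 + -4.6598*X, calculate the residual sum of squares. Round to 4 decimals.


Compute predicted values, then residuals = yi - yhat_i.
Residuals: [-1.4721, 2.5485, 1.8063, -0.1525, 0.4867, -1.8123, 0.4455, -1.8535].
SSres = sum(residual^2) = 19.1031.

19.1031


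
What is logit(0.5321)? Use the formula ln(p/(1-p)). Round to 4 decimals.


1 - p = 0.4679.
p/(1-p) = 1.1372.
logit = ln(1.1372) = 0.1286.

0.1286


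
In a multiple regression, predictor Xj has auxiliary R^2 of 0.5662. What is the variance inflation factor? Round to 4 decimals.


Denominator: 1 - 0.5662 = 0.4338.
VIF = 1 / 0.4338 = 2.3052.

2.3052


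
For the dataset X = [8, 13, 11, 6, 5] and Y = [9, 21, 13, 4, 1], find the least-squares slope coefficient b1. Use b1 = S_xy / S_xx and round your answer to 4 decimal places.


First compute the means: xbar = 8.6000, ybar = 9.6000.
Then S_xx = sum((xi - xbar)^2) = 45.2000.
S_xy = sum((xi - xbar)(yi - ybar)) = 104.2000.
b1 = S_xy / S_xx = 104.2000 / 45.2000 = 2.3053.

2.3053


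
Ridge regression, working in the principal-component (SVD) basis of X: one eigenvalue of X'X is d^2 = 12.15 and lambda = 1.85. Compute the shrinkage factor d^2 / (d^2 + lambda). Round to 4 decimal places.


Denominator = d^2 + lambda = 12.15 + 1.85 = 14.0000.
Shrinkage = 12.15 / 14.0000 = 0.8679.

0.8679


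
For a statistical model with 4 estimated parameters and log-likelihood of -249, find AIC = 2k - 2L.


AIC = 2*4 - 2*(-249).
= 8 + 498 = 506.

506


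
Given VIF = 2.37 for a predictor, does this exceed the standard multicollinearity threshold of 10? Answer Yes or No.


Compare VIF = 2.37 to the threshold of 10.
2.37 < 10, so the answer is No.

No


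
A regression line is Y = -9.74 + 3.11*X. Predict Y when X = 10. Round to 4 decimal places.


Plug X = 10 into Y = -9.74 + 3.11*X:
Y = -9.74 + 31.1000 = 21.3600.

21.3600


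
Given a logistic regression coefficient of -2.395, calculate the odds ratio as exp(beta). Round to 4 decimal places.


Odds ratio = exp(beta) = exp(-2.395).
= 0.0912.

0.0912


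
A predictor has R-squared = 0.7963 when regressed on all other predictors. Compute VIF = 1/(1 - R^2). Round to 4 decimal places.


VIF = 1 / (1 - 0.7963).
= 1 / 0.2037 = 4.9092.

4.9092


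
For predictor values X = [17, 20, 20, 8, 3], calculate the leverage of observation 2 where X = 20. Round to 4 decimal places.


Compute xbar = 13.6000 with n = 5 observations.
SXX = 237.2000.
Leverage = 1/5 + (20 - 13.6000)^2/237.2000 = 0.3727.

0.3727


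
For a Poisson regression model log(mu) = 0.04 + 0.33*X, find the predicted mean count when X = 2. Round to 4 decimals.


eta = 0.04 + 0.33 * 2 = 0.7000.
mu = exp(0.7000) = 2.0138.

2.0138


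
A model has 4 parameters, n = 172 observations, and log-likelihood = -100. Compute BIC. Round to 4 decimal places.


k * ln(n) = 4 * ln(172) = 4 * 5.147494 = 20.589976.
-2 * loglik = -2 * (-100) = 200.
BIC = 20.589976 + 200 = 220.589976, which rounds to 220.5900.

220.5900


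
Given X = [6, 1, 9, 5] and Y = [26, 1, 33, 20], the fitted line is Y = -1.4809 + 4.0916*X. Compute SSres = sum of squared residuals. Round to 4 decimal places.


For each point, residual = actual - predicted.
Residuals: [2.9313, -1.6107, -2.3435, 1.0229].
Sum of squared residuals = 17.7252.

17.7252


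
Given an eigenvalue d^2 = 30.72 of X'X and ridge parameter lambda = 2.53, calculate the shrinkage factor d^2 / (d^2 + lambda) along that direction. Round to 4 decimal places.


Compute the denominator: 30.72 + 2.53 = 33.2500.
Shrinkage factor = 30.72 / 33.2500 = 0.9239.

0.9239


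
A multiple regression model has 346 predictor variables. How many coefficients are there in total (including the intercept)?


Including the intercept, the model has 346 predictor coefficients + 1 intercept.
Total = 347.

347


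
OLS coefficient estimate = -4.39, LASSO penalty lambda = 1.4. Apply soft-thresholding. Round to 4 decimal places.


Absolute value: |-4.39| = 4.39.
Compare to lambda = 1.4.
Since |beta| > lambda, coefficient = sign(beta)*(|beta| - lambda) = -2.9900.

-2.9900


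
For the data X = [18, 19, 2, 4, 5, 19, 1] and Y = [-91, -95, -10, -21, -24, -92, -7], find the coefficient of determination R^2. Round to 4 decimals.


Fit the OLS line: b0 = -0.8556, b1 = -4.9119.
SSres = 12.6530.
SStot = 10421.7143.
R^2 = 1 - 12.6530/10421.7143 = 0.9988.

0.9988


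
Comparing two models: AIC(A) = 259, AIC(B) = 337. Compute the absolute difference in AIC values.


Absolute difference = |259 - 337| = 78.
The model with lower AIC (A) is preferred.

78


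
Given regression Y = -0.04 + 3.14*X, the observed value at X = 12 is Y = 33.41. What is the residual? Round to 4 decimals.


Predicted = -0.04 + 3.14 * 12 = 37.6400.
Residual = 33.41 - 37.6400 = -4.2300.

-4.2300


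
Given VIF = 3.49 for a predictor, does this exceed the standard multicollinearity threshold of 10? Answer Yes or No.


Check: VIF = 3.49 vs threshold = 10.
Since 3.49 < 10, the answer is No.

No


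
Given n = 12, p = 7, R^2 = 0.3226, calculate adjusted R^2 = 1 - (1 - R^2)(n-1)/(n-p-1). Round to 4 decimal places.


Plug in: Adj R^2 = 1 - (1 - 0.3226) * 11/4.
= 1 - 0.6774 * 11/4
= 1 - 7.4514 / 4
= 1 - 1.8629 = -0.8629.

-0.8629


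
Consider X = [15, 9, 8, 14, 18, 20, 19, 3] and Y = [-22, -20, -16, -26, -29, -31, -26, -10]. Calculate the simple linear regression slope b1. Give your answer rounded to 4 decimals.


First compute the means: xbar = 13.2500, ybar = -22.5000.
Then S_xx = sum((xi - xbar)^2) = 255.5000.
S_xy = sum((xi - xbar)(yi - ybar)) = -283.0000.
b1 = S_xy / S_xx = -283.0000 / 255.5000 = -1.1076.

-1.1076


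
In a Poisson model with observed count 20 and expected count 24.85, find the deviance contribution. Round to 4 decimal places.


y/mu = 20/24.85 = 0.804829 (approx.), and ln(20/24.85) = -0.217125.
y * ln(y/mu) = 20 * -0.217125 = -4.342500.
y - mu = -4.85.
D = 2 * (-4.342500 - -4.85) = 1.015000, which rounds to 1.0150.

1.0150


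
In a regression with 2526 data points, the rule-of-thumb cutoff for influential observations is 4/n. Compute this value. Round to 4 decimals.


The threshold is 4/n.
4/2526 = 0.0016.

0.0016


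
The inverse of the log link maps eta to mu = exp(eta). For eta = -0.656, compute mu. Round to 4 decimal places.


The inverse log link gives:
mu = exp(-0.656) = 0.5189.

0.5189


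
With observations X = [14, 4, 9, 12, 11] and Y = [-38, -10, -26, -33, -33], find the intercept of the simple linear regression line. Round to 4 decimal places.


First find the slope: b1 = -2.8448.
Means: xbar = 10.0000, ybar = -28.0000.
b0 = ybar - b1 * xbar = -28.0000 - -2.8448 * 10.0000 = 0.4483.

0.4483


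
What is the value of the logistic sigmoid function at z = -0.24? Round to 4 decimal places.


exp(0.2400) = 1.2712.
1 + exp(-z) = 2.2712.
sigmoid = 1/2.2712 = 0.4403.

0.4403


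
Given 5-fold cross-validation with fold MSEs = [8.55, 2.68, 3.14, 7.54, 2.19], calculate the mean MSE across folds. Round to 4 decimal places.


Add all fold MSEs: 24.1000.
Divide by k = 5: 24.1000/5 = 4.8200.

4.8200


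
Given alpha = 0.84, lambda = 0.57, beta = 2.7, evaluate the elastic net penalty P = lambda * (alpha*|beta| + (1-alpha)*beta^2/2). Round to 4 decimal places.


alpha * |beta| = 0.84 * 2.7 = 2.2680.
(1-alpha) * beta^2/2 = 0.16 * 7.2900/2 = 0.5832.
Total = 0.57 * (2.2680 + 0.5832) = 1.6252.

1.6252


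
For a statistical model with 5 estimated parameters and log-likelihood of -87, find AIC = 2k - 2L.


Compute:
2k = 2*5 = 10.
-2*loglik = -2*(-87) = 174.
AIC = 10 + 174 = 184.

184


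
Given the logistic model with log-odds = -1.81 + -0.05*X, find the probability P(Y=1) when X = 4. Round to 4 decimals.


z = -1.81 + -0.05 * 4 = -2.0100.
Sigmoid: P = 1 / (1 + exp(2.0100)) = 0.1182.

0.1182


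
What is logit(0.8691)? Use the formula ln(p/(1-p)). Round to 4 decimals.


The odds are p/(1-p) = 0.8691 / 0.1309 = 6.6394.
logit(p) = ln(6.6394) = 1.8930.

1.8930


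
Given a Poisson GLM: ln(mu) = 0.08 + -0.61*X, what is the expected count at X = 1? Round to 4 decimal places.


Compute eta = 0.08 + -0.61 * 1 = -0.5300.
Apply inverse link: mu = e^-0.5300 = 0.5886.

0.5886


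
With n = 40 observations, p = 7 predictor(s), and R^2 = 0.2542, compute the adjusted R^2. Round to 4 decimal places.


Using the formula:
(1 - 0.2542) = 0.7458.
Multiply by 39/32: 0.7458 * 39 = 29.0862, then 29.0862 / 32 = 0.9089.
Adj R^2 = 1 - 0.9089 = 0.0911.

0.0911


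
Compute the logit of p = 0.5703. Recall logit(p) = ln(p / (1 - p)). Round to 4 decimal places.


Compute the odds: 0.5703/0.4297 = 1.3272.
Take the natural log: ln(1.3272) = 0.2831.

0.2831


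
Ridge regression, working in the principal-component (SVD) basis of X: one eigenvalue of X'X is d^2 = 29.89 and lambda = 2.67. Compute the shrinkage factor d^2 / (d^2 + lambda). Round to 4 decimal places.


Compute the denominator: 29.89 + 2.67 = 32.5600.
Shrinkage factor = 29.89 / 32.5600 = 0.9180.

0.9180


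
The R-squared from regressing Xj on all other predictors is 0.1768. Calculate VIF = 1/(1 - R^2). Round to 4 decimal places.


Denominator: 1 - 0.1768 = 0.8232.
VIF = 1 / 0.8232 = 1.2148.

1.2148


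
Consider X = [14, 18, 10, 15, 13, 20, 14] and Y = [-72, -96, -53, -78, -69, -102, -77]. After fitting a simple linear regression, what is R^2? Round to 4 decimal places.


The fitted line is Y = -3.8899 + -4.9978*X.
SSres = 22.8568, SStot = 1642.8571.
R^2 = 1 - SSres/SStot = 0.9861.

0.9861


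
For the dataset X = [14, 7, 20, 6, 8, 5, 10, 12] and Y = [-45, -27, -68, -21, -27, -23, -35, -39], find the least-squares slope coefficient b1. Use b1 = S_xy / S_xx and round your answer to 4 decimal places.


The sample means are xbar = 10.2500 and ybar = -35.6250.
Compute S_xx = 173.5000 and S_xy = -532.7500.
Slope b1 = S_xy / S_xx = -532.7500 / 173.5000 = -3.0706.

-3.0706


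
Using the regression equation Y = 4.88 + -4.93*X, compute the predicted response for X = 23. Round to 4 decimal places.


Plug X = 23 into Y = 4.88 + -4.93*X:
Y = 4.88 + -113.3900 = -108.5100.

-108.5100


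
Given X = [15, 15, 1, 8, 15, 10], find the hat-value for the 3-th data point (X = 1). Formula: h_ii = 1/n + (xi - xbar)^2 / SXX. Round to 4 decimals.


Mean of X: xbar = 10.6667.
SXX = 157.3333.
For X = 1: h = 1/6 + (1 - 10.6667)^2/157.3333 = 0.7606.

0.7606


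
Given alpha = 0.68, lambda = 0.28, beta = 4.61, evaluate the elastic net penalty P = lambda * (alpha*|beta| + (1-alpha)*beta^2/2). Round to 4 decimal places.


L1 component = 0.68 * |4.61| = 3.1348.
L2 component = 0.32 * 4.61^2 / 2 = 3.4003.
Penalty = 0.28 * (3.1348 + 3.4003) = 0.28 * 6.5351 = 1.8298.

1.8298


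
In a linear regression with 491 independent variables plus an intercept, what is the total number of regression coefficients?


Including the intercept, the model has 491 predictor coefficients + 1 intercept.
Total = 492.

492


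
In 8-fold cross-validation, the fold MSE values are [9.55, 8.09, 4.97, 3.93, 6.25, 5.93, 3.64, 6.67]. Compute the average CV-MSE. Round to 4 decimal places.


Total MSE across folds = 49.0300.
CV-MSE = 49.0300/8 = 6.1288.

6.1288


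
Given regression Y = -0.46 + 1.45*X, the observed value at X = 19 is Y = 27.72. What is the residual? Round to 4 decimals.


Compute yhat = -0.46 + (1.45)(19) = 27.0900.
Residual = actual - predicted = 27.72 - 27.0900 = 0.6300.

0.6300


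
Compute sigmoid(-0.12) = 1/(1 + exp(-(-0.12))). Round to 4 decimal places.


Compute exp(0.1200) = 1.1275.
Sigmoid = 1 / (1 + 1.1275) = 1 / 2.1275 = 0.4700.

0.4700


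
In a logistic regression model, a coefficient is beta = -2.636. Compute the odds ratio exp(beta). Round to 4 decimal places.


exp(-2.636) = 0.0716.
So the odds ratio is 0.0716.

0.0716


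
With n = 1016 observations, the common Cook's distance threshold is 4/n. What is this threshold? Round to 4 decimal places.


Using the rule of thumb:
Threshold = 4 / 1016 = 0.0039.

0.0039


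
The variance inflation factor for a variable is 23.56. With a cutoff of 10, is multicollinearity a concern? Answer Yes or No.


Check: VIF = 23.56 vs threshold = 10.
Since 23.56 >= 10, the answer is Yes.

Yes


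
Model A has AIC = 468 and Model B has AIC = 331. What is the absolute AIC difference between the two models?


Absolute difference = |468 - 331| = 137.
The model with lower AIC (B) is preferred.

137


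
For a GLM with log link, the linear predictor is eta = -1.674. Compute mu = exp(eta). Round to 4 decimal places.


mu = exp(eta) = exp(-1.674).
= 0.1875.

0.1875


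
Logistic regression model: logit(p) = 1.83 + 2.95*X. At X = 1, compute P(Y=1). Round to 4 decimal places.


z = 1.83 + 2.95 * 1 = 4.7800.
Sigmoid: P = 1 / (1 + exp(-4.7800)) = 0.9917.

0.9917


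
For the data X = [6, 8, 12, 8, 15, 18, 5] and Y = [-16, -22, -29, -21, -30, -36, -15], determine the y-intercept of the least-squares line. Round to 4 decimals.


First find the slope: b1 = -1.5747.
Means: xbar = 10.2857, ybar = -24.1429.
b0 = ybar - b1 * xbar = -24.1429 - -1.5747 * 10.2857 = -7.9455.

-7.9455


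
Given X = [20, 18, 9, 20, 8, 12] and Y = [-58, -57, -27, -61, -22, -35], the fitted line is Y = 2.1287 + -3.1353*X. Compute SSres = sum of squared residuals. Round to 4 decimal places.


Predicted values from Y = 2.1287 + -3.1353*X.
Residuals: [2.5773, -2.6933, -0.9110, -0.4227, 0.9537, 0.4949].
SSres = 16.0594.

16.0594


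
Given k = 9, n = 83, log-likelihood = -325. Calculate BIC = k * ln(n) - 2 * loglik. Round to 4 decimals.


ln(83) = 4.418841.
k * ln(n) = 9 * 4.418841 = 39.769569.
-2L = 650.
BIC = 39.769569 + 650 = 689.769569, which rounds to 689.7696.

689.7696


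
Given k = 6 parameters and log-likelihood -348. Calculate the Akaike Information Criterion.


AIC = 2*6 - 2*(-348).
= 12 + 696 = 708.

708


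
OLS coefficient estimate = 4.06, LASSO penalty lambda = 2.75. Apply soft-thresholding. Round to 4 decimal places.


Check: |4.06| = 4.06 vs lambda = 2.75.
Since |beta| > lambda, coefficient = sign(beta)*(|beta| - lambda) = 1.3100.
Soft-thresholded coefficient = 1.3100.

1.3100


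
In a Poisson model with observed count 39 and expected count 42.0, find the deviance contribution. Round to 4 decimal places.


First: ln(39/42.0) = -0.074108.
Then: 39 * -0.074108 = -2.890212.
y - mu = 39 - 42.0 = -3.0.
D = 2(-2.890212 - -3.0) = 0.219576, which rounds to 0.2196.

0.2196


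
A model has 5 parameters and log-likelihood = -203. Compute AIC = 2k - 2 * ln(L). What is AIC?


Compute:
2k = 2*5 = 10.
-2*loglik = -2*(-203) = 406.
AIC = 10 + 406 = 416.

416


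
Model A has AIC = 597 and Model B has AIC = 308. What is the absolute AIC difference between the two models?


Absolute difference = |597 - 308| = 289.
The model with lower AIC (B) is preferred.

289


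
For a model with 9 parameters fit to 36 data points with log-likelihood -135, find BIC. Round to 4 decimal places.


k * ln(n) = 9 * ln(36) = 9 * 3.583519 = 32.251671.
-2 * loglik = -2 * (-135) = 270.
BIC = 32.251671 + 270 = 302.251671, which rounds to 302.2517.

302.2517


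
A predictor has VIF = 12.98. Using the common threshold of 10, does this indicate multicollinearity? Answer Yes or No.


The threshold is 10.
VIF = 12.98 is >= 10.
Multicollinearity indication: Yes.

Yes


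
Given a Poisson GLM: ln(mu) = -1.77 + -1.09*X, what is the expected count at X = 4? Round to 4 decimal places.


Compute eta = -1.77 + -1.09 * 4 = -6.1300.
Apply inverse link: mu = e^-6.1300 = 0.0022.

0.0022


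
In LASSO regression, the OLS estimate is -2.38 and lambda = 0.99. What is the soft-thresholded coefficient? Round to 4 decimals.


|beta_OLS| = 2.38.
lambda = 0.99.
Since |beta| > lambda, coefficient = sign(beta)*(|beta| - lambda) = -1.3900.
Result = -1.3900.

-1.3900


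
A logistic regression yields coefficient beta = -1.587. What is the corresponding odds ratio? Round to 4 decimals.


Odds ratio = exp(beta) = exp(-1.587).
= 0.2045.

0.2045


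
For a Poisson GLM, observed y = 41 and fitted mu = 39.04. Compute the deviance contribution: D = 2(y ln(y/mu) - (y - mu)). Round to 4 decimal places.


First: ln(41/39.04) = 0.048985.
Then: 41 * 0.048985 = 2.008385.
y - mu = 41 - 39.04 = 1.96.
D = 2(2.008385 - 1.96) = 0.096770, which rounds to 0.0968.

0.0968


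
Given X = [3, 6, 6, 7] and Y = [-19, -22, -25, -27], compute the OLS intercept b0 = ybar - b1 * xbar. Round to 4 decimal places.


Compute b1 = -1.8333 from the OLS formula.
With xbar = 5.5000 and ybar = -23.2500, the intercept is:
b0 = -23.2500 - -1.8333 * 5.5000 = -13.1667.

-13.1667


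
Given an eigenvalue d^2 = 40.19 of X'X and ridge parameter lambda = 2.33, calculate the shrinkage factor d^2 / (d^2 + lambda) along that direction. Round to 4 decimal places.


Denominator = d^2 + lambda = 40.19 + 2.33 = 42.5200.
Shrinkage = 40.19 / 42.5200 = 0.9452.

0.9452


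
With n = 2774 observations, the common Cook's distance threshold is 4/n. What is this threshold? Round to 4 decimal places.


The threshold is 4/n.
4/2774 = 0.0014.

0.0014


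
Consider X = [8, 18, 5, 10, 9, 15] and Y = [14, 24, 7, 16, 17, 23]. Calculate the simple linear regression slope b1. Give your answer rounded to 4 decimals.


First compute the means: xbar = 10.8333, ybar = 16.8333.
Then S_xx = sum((xi - xbar)^2) = 114.8333.
S_xy = sum((xi - xbar)(yi - ybar)) = 142.8333.
b1 = S_xy / S_xx = 142.8333 / 114.8333 = 1.2438.

1.2438


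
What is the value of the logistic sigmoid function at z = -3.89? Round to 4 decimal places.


First, exp(3.8900) = 48.9109.
Then sigma(z) = 1/(1 + 48.9109) = 0.0200.

0.0200


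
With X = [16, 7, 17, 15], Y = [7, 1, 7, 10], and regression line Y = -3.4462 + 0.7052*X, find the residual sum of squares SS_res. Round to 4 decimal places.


Compute predicted values, then residuals = yi - yhat_i.
Residuals: [-0.8370, -0.4902, -1.5422, 2.8682].
SSres = sum(residual^2) = 11.5458.

11.5458


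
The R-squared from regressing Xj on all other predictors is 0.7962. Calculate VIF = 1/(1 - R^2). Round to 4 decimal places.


Denominator: 1 - 0.7962 = 0.2038.
VIF = 1 / 0.2038 = 4.9068.

4.9068


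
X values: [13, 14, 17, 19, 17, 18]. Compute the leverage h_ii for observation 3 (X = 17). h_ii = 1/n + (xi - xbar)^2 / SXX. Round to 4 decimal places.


Mean of X: xbar = 16.3333.
SXX = 27.3333.
For X = 17: h = 1/6 + (17 - 16.3333)^2/27.3333 = 0.1829.

0.1829


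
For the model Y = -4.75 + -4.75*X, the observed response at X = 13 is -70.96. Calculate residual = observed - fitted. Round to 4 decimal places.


Compute yhat = -4.75 + (-4.75)(13) = -66.5000.
Residual = actual - predicted = -70.96 - -66.5000 = -4.4600.

-4.4600


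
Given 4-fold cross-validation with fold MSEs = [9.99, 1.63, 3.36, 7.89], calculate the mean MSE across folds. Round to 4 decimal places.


Total MSE across folds = 22.8700.
CV-MSE = 22.8700/4 = 5.7175.

5.7175


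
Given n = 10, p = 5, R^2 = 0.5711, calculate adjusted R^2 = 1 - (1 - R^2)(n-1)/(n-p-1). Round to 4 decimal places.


Using the formula:
(1 - 0.5711) = 0.4289.
Multiply by 9/4: 0.4289 * 9 = 3.8601, then 3.8601 / 4 = 0.9650.
Adj R^2 = 1 - 0.9650 = 0.0350.

0.0350


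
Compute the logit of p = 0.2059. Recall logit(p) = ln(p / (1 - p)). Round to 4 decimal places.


1 - p = 0.7941.
p/(1-p) = 0.2593.
logit = ln(0.2593) = -1.3498.

-1.3498


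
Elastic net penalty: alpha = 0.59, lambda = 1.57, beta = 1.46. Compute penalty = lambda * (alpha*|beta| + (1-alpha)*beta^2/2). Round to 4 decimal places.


L1 component = 0.59 * |1.46| = 0.8614.
L2 component = 0.41 * 1.46^2 / 2 = 0.4370.
Penalty = 1.57 * (0.8614 + 0.4370) = 1.57 * 1.2984 = 2.0385.

2.0385


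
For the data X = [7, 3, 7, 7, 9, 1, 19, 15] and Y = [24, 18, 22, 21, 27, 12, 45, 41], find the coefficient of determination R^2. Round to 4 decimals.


After computing the OLS fit (b0=10.2520, b1=1.8821):
SSres = 20.0813, SStot = 891.5000.
R^2 = 1 - 20.0813/891.5000 = 0.9775.

0.9775


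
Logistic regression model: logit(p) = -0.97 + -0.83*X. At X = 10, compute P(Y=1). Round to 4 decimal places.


Compute z = -0.97 + (-0.83)(10) = -9.2700.
exp(-z) = 10614.7519.
P = 1/(1 + 10614.7519) = 0.0001.

0.0001


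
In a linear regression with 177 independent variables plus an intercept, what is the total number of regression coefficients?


Including the intercept, the model has 177 predictor coefficients + 1 intercept.
Total = 178.

178


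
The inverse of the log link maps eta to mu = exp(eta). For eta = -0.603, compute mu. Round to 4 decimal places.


The inverse log link gives:
mu = exp(-0.603) = 0.5472.

0.5472


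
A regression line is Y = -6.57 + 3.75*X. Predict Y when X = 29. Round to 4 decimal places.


Plug X = 29 into Y = -6.57 + 3.75*X:
Y = -6.57 + 108.7500 = 102.1800.

102.1800


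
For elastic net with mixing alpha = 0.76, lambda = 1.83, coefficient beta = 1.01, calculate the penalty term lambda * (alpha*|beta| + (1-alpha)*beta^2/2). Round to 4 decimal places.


alpha * |beta| = 0.76 * 1.01 = 0.7676.
(1-alpha) * beta^2/2 = 0.24 * 1.0201/2 = 0.1224.
Total = 1.83 * (0.7676 + 0.1224) = 1.6287.

1.6287


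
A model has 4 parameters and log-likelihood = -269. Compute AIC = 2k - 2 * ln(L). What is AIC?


AIC = 2*4 - 2*(-269).
= 8 + 538 = 546.

546


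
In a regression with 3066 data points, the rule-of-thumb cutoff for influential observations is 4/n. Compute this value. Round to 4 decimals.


Cook's distance cutoff = 4/n = 4/3066.
= 0.0013.

0.0013


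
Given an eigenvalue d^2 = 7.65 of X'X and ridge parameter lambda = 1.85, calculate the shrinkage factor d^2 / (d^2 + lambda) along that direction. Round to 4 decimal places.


d^2 + lambda = 7.65 + 1.85 = 9.5000.
Shrinkage factor = 7.65/9.5000 = 0.8053.

0.8053


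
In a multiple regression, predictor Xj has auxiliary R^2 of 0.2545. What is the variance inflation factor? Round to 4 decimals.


VIF = 1 / (1 - 0.2545).
= 1 / 0.7455 = 1.3414.

1.3414


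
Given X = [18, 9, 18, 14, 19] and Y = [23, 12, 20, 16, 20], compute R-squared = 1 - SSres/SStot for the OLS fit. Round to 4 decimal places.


The fitted line is Y = 3.2312 + 0.9595*X.
SSres = 9.0867, SStot = 72.8000.
R^2 = 1 - SSres/SStot = 0.8752.

0.8752


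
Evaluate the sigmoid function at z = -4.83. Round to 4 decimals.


First, exp(4.8300) = 125.2110.
Then sigma(z) = 1/(1 + 125.2110) = 0.0079.

0.0079


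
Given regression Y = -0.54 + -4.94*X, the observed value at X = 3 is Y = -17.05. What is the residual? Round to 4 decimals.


Predicted = -0.54 + -4.94 * 3 = -15.3600.
Residual = -17.05 - -15.3600 = -1.6900.

-1.6900


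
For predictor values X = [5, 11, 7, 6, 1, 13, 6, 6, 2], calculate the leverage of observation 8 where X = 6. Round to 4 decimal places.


Compute xbar = 6.3333 with n = 9 observations.
SXX = 116.0000.
Leverage = 1/9 + (6 - 6.3333)^2/116.0000 = 0.1121.

0.1121


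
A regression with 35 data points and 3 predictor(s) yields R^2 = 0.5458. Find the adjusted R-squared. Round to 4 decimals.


Adjusted R^2 = 1 - (1 - R^2) * (n-1)/(n-p-1).
(1 - R^2) = 0.4542.
(n-1)/(n-p-1) = 34/31.
(1 - R^2) * (n-1) = 0.4542 * 34 = 15.4428.
Divide by (n-p-1): 15.4428 / 31 = 0.4982.
Adj R^2 = 1 - 0.4982 = 0.5018.

0.5018


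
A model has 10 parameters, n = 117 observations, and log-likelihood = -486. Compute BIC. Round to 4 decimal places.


ln(117) = 4.762174.
k * ln(n) = 10 * 4.762174 = 47.621740.
-2L = 972.
BIC = 47.621740 + 972 = 1019.621740, which rounds to 1019.6217.

1019.6217


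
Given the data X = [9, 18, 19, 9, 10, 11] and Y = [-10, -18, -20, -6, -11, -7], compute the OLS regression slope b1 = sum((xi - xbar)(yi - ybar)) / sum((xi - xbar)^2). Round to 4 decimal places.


First compute the means: xbar = 12.6667, ybar = -12.0000.
Then S_xx = sum((xi - xbar)^2) = 105.3333.
S_xy = sum((xi - xbar)(yi - ybar)) = -123.0000.
b1 = S_xy / S_xx = -123.0000 / 105.3333 = -1.1677.

-1.1677


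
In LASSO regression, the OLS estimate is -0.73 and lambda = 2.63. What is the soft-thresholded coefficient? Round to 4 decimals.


|beta_OLS| = 0.73.
lambda = 2.63.
Since |beta| <= lambda, the coefficient is set to 0.
Result = 0.0000.

0.0000


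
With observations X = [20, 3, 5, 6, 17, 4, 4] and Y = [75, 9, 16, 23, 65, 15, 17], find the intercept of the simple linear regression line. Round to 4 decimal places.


First find the slope: b1 = 3.8259.
Means: xbar = 8.4286, ybar = 31.4286.
b0 = ybar - b1 * xbar = 31.4286 - 3.8259 * 8.4286 = -0.8181.

-0.8181


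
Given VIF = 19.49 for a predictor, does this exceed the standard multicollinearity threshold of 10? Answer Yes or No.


Compare VIF = 19.49 to the threshold of 10.
19.49 >= 10, so the answer is Yes.

Yes


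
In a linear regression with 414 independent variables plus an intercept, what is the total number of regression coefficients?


Each predictor gets one coefficient, plus one intercept.
Total parameters = 414 + 1 = 415.

415


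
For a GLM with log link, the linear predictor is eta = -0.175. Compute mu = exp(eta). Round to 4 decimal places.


mu = exp(eta) = exp(-0.175).
= 0.8395.

0.8395


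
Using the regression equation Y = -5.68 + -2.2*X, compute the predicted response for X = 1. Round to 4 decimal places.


Substitute X = 1 into the equation:
Y = -5.68 + -2.2 * 1 = -5.68 + -2.2000 = -7.8800.

-7.8800


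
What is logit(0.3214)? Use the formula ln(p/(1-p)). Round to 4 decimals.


1 - p = 0.6786.
p/(1-p) = 0.4736.
logit = ln(0.4736) = -0.7473.

-0.7473


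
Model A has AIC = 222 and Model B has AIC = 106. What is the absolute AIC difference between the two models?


Compute |222 - 106| = 116.
Model B has the smaller AIC.

116


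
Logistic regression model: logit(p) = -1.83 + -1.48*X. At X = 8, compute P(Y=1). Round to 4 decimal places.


Compute z = -1.83 + (-1.48)(8) = -13.6700.
exp(-z) = 864580.7618.
P = 1/(1 + 864580.7618) = 0.0000.

0.0000


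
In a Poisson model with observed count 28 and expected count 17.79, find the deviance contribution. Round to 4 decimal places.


y/mu = 28/17.79 = 1.573918 (approx.), and ln(28/17.79) = 0.453568.
y * ln(y/mu) = 28 * 0.453568 = 12.699904.
y - mu = 10.21.
D = 2 * (12.699904 - 10.21) = 4.979808, which rounds to 4.9798.

4.9798


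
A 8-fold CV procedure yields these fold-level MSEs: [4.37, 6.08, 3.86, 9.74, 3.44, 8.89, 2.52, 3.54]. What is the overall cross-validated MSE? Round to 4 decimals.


Add all fold MSEs: 42.4400.
Divide by k = 8: 42.4400/8 = 5.3050.

5.3050


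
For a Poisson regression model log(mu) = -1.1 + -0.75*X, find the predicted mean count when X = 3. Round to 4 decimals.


Linear predictor: eta = -1.1 + (-0.75)(3) = -3.3500.
Expected count: mu = exp(-3.3500) = 0.0351.

0.0351


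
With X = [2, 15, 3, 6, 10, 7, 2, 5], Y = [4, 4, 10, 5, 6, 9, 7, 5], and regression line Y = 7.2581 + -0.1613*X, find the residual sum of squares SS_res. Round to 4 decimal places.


Compute predicted values, then residuals = yi - yhat_i.
Residuals: [-2.9355, -0.8386, 3.2258, -1.2903, 0.3549, 2.8710, 0.0645, -1.4516].
SSres = sum(residual^2) = 31.8710.

31.8710


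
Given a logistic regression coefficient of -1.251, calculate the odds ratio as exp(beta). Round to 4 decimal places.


The odds ratio is computed as:
OR = e^(-1.251) = 0.2862.

0.2862


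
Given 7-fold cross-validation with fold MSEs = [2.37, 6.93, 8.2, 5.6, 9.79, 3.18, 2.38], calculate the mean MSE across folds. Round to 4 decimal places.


Add all fold MSEs: 38.4500.
Divide by k = 7: 38.4500/7 = 5.4929.

5.4929


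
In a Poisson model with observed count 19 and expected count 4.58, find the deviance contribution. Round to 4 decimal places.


Compute y*ln(y/mu) = 19*ln(19/4.58) = 19*1.422740 = 27.032060.
y - mu = 14.42.
D = 2*(27.032060 - (14.42)) = 25.224120, which rounds to 25.2241.

25.2241


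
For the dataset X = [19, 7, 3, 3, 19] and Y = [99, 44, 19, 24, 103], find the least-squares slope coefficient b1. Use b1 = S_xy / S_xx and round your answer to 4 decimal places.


The sample means are xbar = 10.2000 and ybar = 57.8000.
Compute S_xx = 268.8000 and S_xy = 1327.2000.
Slope b1 = S_xy / S_xx = 1327.2000 / 268.8000 = 4.9375.

4.9375


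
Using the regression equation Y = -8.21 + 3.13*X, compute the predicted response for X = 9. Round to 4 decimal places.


Predicted value:
Y = -8.21 + (3.13)(9) = -8.21 + 28.1700 = 19.9600.

19.9600


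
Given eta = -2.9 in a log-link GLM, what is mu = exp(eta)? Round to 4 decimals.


mu = exp(eta) = exp(-2.9).
= 0.0550.

0.0550


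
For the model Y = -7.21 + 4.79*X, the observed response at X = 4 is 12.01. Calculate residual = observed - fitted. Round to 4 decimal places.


Predicted = -7.21 + 4.79 * 4 = 11.9500.
Residual = 12.01 - 11.9500 = 0.0600.

0.0600


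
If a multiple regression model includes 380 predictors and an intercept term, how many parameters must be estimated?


Including the intercept, the model has 380 predictor coefficients + 1 intercept.
Total = 381.

381


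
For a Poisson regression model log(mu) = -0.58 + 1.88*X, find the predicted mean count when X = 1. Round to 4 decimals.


eta = -0.58 + 1.88 * 1 = 1.3000.
mu = exp(1.3000) = 3.6693.

3.6693


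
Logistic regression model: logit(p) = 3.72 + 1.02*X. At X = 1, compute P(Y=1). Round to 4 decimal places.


z = 3.72 + 1.02 * 1 = 4.7400.
Sigmoid: P = 1 / (1 + exp(-4.7400)) = 0.9913.

0.9913


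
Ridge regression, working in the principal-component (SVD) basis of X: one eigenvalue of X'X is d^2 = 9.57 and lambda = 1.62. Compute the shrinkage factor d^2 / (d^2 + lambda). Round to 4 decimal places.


d^2 + lambda = 9.57 + 1.62 = 11.1900.
Shrinkage factor = 9.57/11.1900 = 0.8552.

0.8552


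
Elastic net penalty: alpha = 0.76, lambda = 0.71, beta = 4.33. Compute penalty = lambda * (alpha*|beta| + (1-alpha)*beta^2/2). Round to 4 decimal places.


Compute:
L1 = 0.76 * 4.33 = 3.2908.
L2 = 0.24 * 4.33^2 / 2 = 2.2499.
Penalty = 0.71 * (3.2908 + 2.2499) = 3.9339.

3.9339


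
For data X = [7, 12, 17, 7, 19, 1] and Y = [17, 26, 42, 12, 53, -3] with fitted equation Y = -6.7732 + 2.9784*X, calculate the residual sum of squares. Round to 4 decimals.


Compute predicted values, then residuals = yi - yhat_i.
Residuals: [2.9244, -2.9676, -1.8596, -2.0756, 3.1836, 0.7948].
SSres = sum(residual^2) = 35.8920.

35.8920


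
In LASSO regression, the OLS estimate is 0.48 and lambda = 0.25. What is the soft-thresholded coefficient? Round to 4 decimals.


Absolute value: |0.48| = 0.48.
Compare to lambda = 0.25.
Since |beta| > lambda, coefficient = sign(beta)*(|beta| - lambda) = 0.2300.

0.2300


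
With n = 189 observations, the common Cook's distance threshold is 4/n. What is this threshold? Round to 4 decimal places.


Cook's distance cutoff = 4/n = 4/189.
= 0.0212.

0.0212


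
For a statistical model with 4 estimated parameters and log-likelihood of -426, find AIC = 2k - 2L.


AIC = 2*4 - 2*(-426).
= 8 + 852 = 860.

860


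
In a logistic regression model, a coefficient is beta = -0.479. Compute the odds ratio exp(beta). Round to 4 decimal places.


Odds ratio = exp(beta) = exp(-0.479).
= 0.6194.

0.6194


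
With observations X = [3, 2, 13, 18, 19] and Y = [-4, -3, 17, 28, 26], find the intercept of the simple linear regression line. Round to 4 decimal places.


Compute b1 = 1.8969 from the OLS formula.
With xbar = 11.0000 and ybar = 12.8000, the intercept is:
b0 = 12.8000 - 1.8969 * 11.0000 = -8.0664.

-8.0664


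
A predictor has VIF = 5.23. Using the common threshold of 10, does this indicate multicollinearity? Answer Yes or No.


Check: VIF = 5.23 vs threshold = 10.
Since 5.23 < 10, the answer is No.

No


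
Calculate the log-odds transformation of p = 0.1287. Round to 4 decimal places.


The odds are p/(1-p) = 0.1287 / 0.8713 = 0.1477.
logit(p) = ln(0.1477) = -1.9125.

-1.9125


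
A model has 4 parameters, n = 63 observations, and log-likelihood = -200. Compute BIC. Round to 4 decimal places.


Compute k*ln(n) = 4*ln(63) = 4*4.143135 = 16.572540.
Then -2*loglik = 400.
BIC = 16.572540 + 400 = 416.572540, which rounds to 416.5725.

416.5725


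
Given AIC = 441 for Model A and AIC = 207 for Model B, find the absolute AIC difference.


|AIC_A - AIC_B| = |441 - 207| = 234.
Model B is preferred (lower AIC).

234


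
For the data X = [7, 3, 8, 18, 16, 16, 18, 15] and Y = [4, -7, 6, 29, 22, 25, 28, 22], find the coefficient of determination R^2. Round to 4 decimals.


The fitted line is Y = -12.9704 + 2.3046*X.
SSres = 7.3639, SStot = 1238.8750.
R^2 = 1 - SSres/SStot = 0.9941.

0.9941


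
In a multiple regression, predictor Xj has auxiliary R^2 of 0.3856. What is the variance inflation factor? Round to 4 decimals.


Using VIF = 1/(1 - R^2_j):
1 - 0.3856 = 0.6144.
VIF = 1.6276.

1.6276


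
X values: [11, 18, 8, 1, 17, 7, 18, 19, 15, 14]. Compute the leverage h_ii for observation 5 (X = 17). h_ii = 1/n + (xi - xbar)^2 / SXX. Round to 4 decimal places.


Compute xbar = 12.8000 with n = 10 observations.
SXX = 315.6000.
Leverage = 1/10 + (17 - 12.8000)^2/315.6000 = 0.1559.

0.1559


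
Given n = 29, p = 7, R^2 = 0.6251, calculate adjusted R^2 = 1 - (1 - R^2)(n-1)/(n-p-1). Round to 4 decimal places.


Plug in: Adj R^2 = 1 - (1 - 0.6251) * 28/21.
= 1 - 0.3749 * 28/21
= 1 - 10.4972 / 21
= 1 - 0.4999 = 0.5001.

0.5001


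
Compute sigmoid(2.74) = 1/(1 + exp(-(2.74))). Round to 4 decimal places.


exp(-2.7400) = 0.0646.
1 + exp(-z) = 1.0646.
sigmoid = 1/1.0646 = 0.9393.

0.9393


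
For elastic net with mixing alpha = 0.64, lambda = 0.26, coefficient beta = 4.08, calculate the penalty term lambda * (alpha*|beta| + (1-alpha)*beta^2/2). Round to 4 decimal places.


alpha * |beta| = 0.64 * 4.08 = 2.6112.
(1-alpha) * beta^2/2 = 0.36 * 16.6464/2 = 2.9964.
Total = 0.26 * (2.6112 + 2.9964) = 1.4580.

1.4580


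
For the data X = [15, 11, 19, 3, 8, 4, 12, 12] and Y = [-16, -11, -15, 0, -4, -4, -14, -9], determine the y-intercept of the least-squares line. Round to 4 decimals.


The slope is b1 = -1.0074.
Sample means are xbar = 10.5000 and ybar = -9.1250.
Intercept: b0 = -9.1250 - (-1.0074)(10.5000) = 1.4530.

1.4530


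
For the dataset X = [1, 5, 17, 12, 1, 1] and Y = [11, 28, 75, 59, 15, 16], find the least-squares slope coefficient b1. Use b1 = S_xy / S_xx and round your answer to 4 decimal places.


Calculate xbar = 6.1667, ybar = 34.0000.
S_xx = 232.8333, S_xy = 907.0000.
Using b1 = S_xy / S_xx = 907.0000 / 232.8333, we get b1 = 3.8955.

3.8955


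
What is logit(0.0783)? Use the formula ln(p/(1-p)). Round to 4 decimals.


1 - p = 0.9217.
p/(1-p) = 0.0850.
logit = ln(0.0850) = -2.4657.

-2.4657


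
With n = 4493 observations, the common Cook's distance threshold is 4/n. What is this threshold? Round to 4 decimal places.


Cook's distance cutoff = 4/n = 4/4493.
= 0.0009.

0.0009


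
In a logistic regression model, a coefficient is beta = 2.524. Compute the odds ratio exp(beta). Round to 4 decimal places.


The odds ratio is computed as:
OR = e^(2.524) = 12.4784.

12.4784


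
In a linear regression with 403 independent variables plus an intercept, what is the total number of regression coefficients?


Total coefficients = number of predictors + 1 (for the intercept).
= 403 + 1 = 404.

404


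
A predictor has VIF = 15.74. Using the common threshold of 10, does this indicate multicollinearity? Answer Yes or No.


Check: VIF = 15.74 vs threshold = 10.
Since 15.74 >= 10, the answer is Yes.

Yes


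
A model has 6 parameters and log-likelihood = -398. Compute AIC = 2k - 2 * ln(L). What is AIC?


Compute:
2k = 2*6 = 12.
-2*loglik = -2*(-398) = 796.
AIC = 12 + 796 = 808.

808


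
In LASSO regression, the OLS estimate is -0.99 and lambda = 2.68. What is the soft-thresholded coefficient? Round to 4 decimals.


Absolute value: |-0.99| = 0.99.
Compare to lambda = 2.68.
Since |beta| <= lambda, the coefficient is set to 0.

0.0000


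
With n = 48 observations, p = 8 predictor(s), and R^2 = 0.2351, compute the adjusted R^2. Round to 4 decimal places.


Plug in: Adj R^2 = 1 - (1 - 0.2351) * 47/39.
= 1 - 0.7649 * 47/39
= 1 - 35.9503 / 39
= 1 - 0.9218 = 0.0782.

0.0782


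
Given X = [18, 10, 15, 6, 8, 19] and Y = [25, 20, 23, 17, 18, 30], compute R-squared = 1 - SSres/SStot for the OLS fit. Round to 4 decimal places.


After computing the OLS fit (b0=11.3054, b1=0.8575):
SSres = 10.5068, SStot = 118.8333.
R^2 = 1 - 10.5068/118.8333 = 0.9116.

0.9116


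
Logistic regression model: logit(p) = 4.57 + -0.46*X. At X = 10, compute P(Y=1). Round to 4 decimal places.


Compute z = 4.57 + (-0.46)(10) = -0.0300.
exp(-z) = 1.0305.
P = 1/(1 + 1.0305) = 0.4925.

0.4925
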